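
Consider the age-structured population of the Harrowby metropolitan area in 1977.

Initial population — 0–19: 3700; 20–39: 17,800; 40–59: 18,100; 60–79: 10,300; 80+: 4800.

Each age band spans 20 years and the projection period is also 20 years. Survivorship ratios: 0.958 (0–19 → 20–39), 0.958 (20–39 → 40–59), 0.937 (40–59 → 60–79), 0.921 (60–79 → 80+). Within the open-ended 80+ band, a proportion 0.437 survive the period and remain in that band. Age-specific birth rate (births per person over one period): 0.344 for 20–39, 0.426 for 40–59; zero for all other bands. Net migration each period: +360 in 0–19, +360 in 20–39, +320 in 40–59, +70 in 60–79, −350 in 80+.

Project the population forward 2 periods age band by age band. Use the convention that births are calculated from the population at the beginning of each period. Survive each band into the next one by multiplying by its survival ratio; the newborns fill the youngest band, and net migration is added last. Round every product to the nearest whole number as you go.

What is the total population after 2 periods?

Numbering the groups 1..5 from youngest to oldest:
Period 1.
Births: 17800 × 0.344 = 6123, 18100 × 0.426 = 7711 → 13834
Group 2: 3700 × 0.958 = 3545
Group 3: 17800 × 0.958 = 17052
Group 4: 18100 × 0.937 = 16960
Group 5: 10300 × 0.921 + 4800 × 0.437 = 9486 + 2098 = 11584
Net migration: Group 1 + 360 → 14194; Group 2 + 360 → 3905; Group 3 + 320 → 17372; Group 4 + 70 → 17030; Group 5 − 350 → 11234
→ [14194, 3905, 17372, 17030, 11234]
Period 2.
Births: 3905 × 0.344 = 1343, 17372 × 0.426 = 7400 → 8743
Group 2: 14194 × 0.958 = 13598
Group 3: 3905 × 0.958 = 3741
Group 4: 17372 × 0.937 = 16278
Group 5: 17030 × 0.921 + 11234 × 0.437 = 15685 + 4909 = 20594
Net migration: Group 1 + 360 → 9103; Group 2 + 360 → 13958; Group 3 + 320 → 4061; Group 4 + 70 → 16348; Group 5 − 350 → 20244
→ [9103, 13958, 4061, 16348, 20244]
Total after period 2: 9103 + 13958 + 4061 + 16348 + 20244 = 63714

63714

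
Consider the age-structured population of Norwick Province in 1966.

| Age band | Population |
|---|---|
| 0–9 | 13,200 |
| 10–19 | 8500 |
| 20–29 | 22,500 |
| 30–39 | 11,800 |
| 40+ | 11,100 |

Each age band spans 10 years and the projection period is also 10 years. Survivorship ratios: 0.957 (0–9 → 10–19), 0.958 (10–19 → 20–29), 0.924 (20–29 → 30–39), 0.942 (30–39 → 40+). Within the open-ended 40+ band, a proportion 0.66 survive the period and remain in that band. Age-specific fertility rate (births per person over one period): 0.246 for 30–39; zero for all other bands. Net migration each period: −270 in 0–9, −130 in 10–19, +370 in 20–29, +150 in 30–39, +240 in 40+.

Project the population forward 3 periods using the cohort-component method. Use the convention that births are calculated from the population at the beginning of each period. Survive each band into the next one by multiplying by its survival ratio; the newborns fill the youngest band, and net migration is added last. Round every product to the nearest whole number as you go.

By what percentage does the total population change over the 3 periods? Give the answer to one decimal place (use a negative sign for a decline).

-26.1

Numbering the bands 1..5 from youngest to oldest:
Period 1.
Births: 11800 * 0.246 = 2903
Band 2: 13200 * 0.957 = 12632
Band 3: 8500 * 0.958 = 8143
Band 4: 22500 * 0.924 = 20790
Band 5: 11800 * 0.942 + 11100 * 0.66 = 11116 + 7326 = 18442
Net migration: Band 1 − 270 → 2633; Band 2 − 130 → 12502; Band 3 + 370 → 8513; Band 4 + 150 → 20940; Band 5 + 240 → 18682
End of period: [2633, 12502, 8513, 20940, 18682]
Period 2.
Births: 20940 * 0.246 = 5151
Band 2: 2633 * 0.957 = 2520
Band 3: 12502 * 0.958 = 11977
Band 4: 8513 * 0.924 = 7866
Band 5: 20940 * 0.942 + 18682 * 0.66 = 19725 + 12330 = 32055
Net migration: Band 1 − 270 → 4881; Band 2 − 130 → 2390; Band 3 + 370 → 12347; Band 4 + 150 → 8016; Band 5 + 240 → 32295
End of period: [4881, 2390, 12347, 8016, 32295]
Period 3.
Births: 8016 * 0.246 = 1972
Band 2: 4881 * 0.957 = 4671
Band 3: 2390 * 0.958 = 2290
Band 4: 12347 * 0.924 = 11409
Band 5: 8016 * 0.942 + 32295 * 0.66 = 7551 + 21315 = 28866
Net migration: Band 1 − 270 → 1702; Band 2 − 130 → 4541; Band 3 + 370 → 2660; Band 4 + 150 → 11559; Band 5 + 240 → 29106
End of period: [1702, 4541, 2660, 11559, 29106]
Total: 67100 → 49568; change = -17532; percentage change = -26.1%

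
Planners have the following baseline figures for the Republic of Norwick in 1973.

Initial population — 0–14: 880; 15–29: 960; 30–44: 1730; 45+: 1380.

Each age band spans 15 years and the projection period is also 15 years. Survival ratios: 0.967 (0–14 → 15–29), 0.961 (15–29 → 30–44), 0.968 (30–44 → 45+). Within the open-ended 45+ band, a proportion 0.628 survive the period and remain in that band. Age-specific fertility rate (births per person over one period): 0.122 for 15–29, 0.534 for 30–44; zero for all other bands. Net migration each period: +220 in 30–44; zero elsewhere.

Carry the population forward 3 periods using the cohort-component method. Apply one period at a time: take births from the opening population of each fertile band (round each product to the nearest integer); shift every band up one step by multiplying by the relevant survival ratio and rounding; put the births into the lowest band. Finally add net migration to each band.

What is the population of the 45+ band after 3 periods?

After projecting period 1:
Births: 960 × 0.122 = 117  |  1730 × 0.534 = 924 ⇒ total 1041
15–29: 880 × 0.967 = 851
30–44: 960 × 0.961 = 923
45+: 1730 × 0.968 + 1380 × 0.628 = 1675 + 867 = 2542
Net migration: 30–44 + 220 → 1143
Population now: 0–14=1041, 15–29=851, 30–44=1143, 45+=2542
After projecting period 2:
Births: 851 × 0.122 = 104  |  1143 × 0.534 = 610 ⇒ total 714
15–29: 1041 × 0.967 = 1007
30–44: 851 × 0.961 = 818
45+: 1143 × 0.968 + 2542 × 0.628 = 1106 + 1596 = 2702
Net migration: 30–44 + 220 → 1038
Population now: 0–14=714, 15–29=1007, 30–44=1038, 45+=2702
After projecting period 3:
Births: 1007 × 0.122 = 123  |  1038 × 0.534 = 554 ⇒ total 677
15–29: 714 × 0.967 = 690
30–44: 1007 × 0.961 = 968
45+: 1038 × 0.968 + 2702 × 0.628 = 1005 + 1697 = 2702
Net migration: 30–44 + 220 → 1188
Population now: 0–14=677, 15–29=690, 30–44=1188, 45+=2702

2702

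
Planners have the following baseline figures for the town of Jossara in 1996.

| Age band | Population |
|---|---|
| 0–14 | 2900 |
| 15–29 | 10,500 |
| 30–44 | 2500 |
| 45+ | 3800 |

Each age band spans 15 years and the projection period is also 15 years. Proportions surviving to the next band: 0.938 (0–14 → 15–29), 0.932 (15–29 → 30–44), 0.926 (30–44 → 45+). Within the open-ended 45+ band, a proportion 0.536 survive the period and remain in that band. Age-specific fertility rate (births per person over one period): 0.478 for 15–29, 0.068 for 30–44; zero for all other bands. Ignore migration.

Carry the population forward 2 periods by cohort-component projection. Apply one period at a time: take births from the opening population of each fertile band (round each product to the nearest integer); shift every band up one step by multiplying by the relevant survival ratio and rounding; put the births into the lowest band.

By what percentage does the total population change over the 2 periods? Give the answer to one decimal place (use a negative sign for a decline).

Call the groups 1 to 4, youngest first.
Period 1.
Births: 10500 × 0.478 = 5019 ; 2500 × 0.068 = 170 ⇒ total 5189
Group 2: 2900 × 0.938 = 2720
Group 3: 10500 × 0.932 = 9786
Group 4: 2500 × 0.926 + 3800 × 0.536 = 2315 + 2037 = 4352
→ [5189, 2720, 9786, 4352]
Period 2.
Births: 2720 × 0.478 = 1300 ; 9786 × 0.068 = 665 ⇒ total 1965
Group 2: 5189 × 0.938 = 4867
Group 3: 2720 × 0.932 = 2535
Group 4: 9786 × 0.926 + 4352 × 0.536 = 9062 + 2333 = 11395
→ [1965, 4867, 2535, 11395]
Total: 19700 → 20762; change = 1062; percentage change = 5.4%

5.4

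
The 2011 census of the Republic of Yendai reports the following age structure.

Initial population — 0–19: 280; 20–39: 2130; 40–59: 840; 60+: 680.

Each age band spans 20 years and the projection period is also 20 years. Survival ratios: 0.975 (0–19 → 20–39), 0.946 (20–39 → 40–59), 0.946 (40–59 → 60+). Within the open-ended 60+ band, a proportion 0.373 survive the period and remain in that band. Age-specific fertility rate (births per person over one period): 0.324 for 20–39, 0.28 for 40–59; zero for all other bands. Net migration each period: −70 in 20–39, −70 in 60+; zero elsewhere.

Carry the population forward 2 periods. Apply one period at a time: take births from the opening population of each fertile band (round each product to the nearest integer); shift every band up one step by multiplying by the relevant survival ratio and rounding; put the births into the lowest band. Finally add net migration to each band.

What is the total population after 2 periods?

3855

Period 1.
Births: 2130 * 0.324 = 690, 840 * 0.28 = 235 → 925
20–39: 280 * 0.975 = 273
40–59: 2130 * 0.946 = 2015
60+: 840 * 0.946 + 680 * 0.373 = 795 + 254 = 1049
Net migration: 20–39 − 70 → 203; 60+ − 70 → 979
Giving 925 / 203 / 2015 / 979.
Period 2.
Births: 203 * 0.324 = 66, 2015 * 0.28 = 564 → 630
20–39: 925 * 0.975 = 902
40–59: 203 * 0.946 = 192
60+: 2015 * 0.946 + 979 * 0.373 = 1906 + 365 = 2271
Net migration: 20–39 − 70 → 832; 60+ − 70 → 2201
Giving 630 / 832 / 192 / 2201.
Total after period 2: 630 + 832 + 192 + 2201 = 3855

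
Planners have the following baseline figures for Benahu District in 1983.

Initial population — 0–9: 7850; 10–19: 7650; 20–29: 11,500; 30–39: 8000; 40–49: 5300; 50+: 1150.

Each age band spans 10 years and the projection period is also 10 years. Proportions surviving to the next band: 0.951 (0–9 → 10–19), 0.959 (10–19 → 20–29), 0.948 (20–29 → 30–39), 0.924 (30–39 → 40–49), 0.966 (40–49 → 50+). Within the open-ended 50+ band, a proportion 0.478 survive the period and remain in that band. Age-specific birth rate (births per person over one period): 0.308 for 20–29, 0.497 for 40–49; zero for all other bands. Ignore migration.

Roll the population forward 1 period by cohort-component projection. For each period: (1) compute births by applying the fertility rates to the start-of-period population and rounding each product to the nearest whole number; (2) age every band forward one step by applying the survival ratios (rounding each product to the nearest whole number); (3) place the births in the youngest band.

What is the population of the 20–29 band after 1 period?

7336

(Groups numbered youngest = 1 to oldest = 6.)
Period 1.
Births: 11500 * 0.308 = 3542 ; 5300 * 0.497 = 2634 — total 6176
Group 2: 7850 * 0.951 = 7465
Group 3: 7650 * 0.959 = 7336
Group 4: 11500 * 0.948 = 10902
Group 5: 8000 * 0.924 = 7392
Group 6: 5300 * 0.966 + 1150 * 0.478 = 5120 + 550 = 5670
Giving 6176 / 7465 / 7336 / 10902 / 7392 / 5670.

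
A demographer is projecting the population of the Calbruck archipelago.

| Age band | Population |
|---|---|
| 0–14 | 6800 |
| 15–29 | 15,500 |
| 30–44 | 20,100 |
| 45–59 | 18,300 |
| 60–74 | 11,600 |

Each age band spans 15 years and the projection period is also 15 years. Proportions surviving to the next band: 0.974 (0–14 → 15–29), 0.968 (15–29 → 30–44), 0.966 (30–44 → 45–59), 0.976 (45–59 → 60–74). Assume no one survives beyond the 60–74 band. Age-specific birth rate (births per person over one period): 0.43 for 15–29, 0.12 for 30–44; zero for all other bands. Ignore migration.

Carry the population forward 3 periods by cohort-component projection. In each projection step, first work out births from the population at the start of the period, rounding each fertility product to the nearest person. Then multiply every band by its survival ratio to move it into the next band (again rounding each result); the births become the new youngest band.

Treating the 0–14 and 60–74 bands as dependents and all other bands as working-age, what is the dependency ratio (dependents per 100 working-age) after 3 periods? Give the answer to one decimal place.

97.1

Let group 1 be 0–14 through group 5 = 60–74.
After projecting period 1:
Births: 15500 * 0.43 = 6665, 20100 * 0.12 = 2412 — total 9077
Group 2: 6800 * 0.974 = 6623
Group 3: 15500 * 0.968 = 15004
Group 4: 20100 * 0.966 = 19417
Group 5: 18300 * 0.976 = 17861
→ [9077, 6623, 15004, 19417, 17861]
After projecting period 2:
Births: 6623 * 0.43 = 2848, 15004 * 0.12 = 1800 — total 4648
Group 2: 9077 * 0.974 = 8841
Group 3: 6623 * 0.968 = 6411
Group 4: 15004 * 0.966 = 14494
Group 5: 19417 * 0.976 = 18951
→ [4648, 8841, 6411, 14494, 18951]
After projecting period 3:
Births: 8841 * 0.43 = 3802, 6411 * 0.12 = 769 — total 4571
Group 2: 4648 * 0.974 = 4527
Group 3: 8841 * 0.968 = 8558
Group 4: 6411 * 0.966 = 6193
Group 5: 14494 * 0.976 = 14146
→ [4571, 4527, 8558, 6193, 14146]
Dependents (band 0–14 + band 60–74) = 4571 + 14146 = 18717; working-age = 19278; ratio = 18717/19278 × 100 = 97.1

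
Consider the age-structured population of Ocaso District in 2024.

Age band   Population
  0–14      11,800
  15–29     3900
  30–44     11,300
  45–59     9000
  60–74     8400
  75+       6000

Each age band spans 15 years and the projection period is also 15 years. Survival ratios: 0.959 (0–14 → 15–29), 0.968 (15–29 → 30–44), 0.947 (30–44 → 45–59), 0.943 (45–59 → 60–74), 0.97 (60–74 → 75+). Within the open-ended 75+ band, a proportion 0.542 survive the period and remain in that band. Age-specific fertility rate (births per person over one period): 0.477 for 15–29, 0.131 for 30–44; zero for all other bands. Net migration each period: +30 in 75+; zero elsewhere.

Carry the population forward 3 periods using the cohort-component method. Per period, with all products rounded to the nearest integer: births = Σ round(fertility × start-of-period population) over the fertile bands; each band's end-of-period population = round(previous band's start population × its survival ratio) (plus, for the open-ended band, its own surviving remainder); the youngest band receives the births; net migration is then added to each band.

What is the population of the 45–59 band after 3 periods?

10373

Numbering the groups 1..6 from youngest to oldest:
[period 1]
Births: 3900 × 0.477 = 1860 ; 11300 × 0.131 = 1480 — total 3340
Group 2: 11800 × 0.959 = 11316
Group 3: 3900 × 0.968 = 3775
Group 4: 11300 × 0.947 = 10701
Group 5: 9000 × 0.943 = 8487
Group 6: 8400 × 0.97 + 6000 × 0.542 = 8148 + 3252 = 11400
Net migration: Group 6 + 30 → 11430
→ [3340, 11316, 3775, 10701, 8487, 11430]
[period 2]
Births: 11316 × 0.477 = 5398 ; 3775 × 0.131 = 495 — total 5893
Group 2: 3340 × 0.959 = 3203
Group 3: 11316 × 0.968 = 10954
Group 4: 3775 × 0.947 = 3575
Group 5: 10701 × 0.943 = 10091
Group 6: 8487 × 0.97 + 11430 × 0.542 = 8232 + 6195 = 14427
Net migration: Group 6 + 30 → 14457
→ [5893, 3203, 10954, 3575, 10091, 14457]
[period 3]
Births: 3203 × 0.477 = 1528 ; 10954 × 0.131 = 1435 — total 2963
Group 2: 5893 × 0.959 = 5651
Group 3: 3203 × 0.968 = 3101
Group 4: 10954 × 0.947 = 10373
Group 5: 3575 × 0.943 = 3371
Group 6: 10091 × 0.97 + 14457 × 0.542 = 9788 + 7836 = 17624
Net migration: Group 6 + 30 → 17654
→ [2963, 5651, 3101, 10373, 3371, 17654]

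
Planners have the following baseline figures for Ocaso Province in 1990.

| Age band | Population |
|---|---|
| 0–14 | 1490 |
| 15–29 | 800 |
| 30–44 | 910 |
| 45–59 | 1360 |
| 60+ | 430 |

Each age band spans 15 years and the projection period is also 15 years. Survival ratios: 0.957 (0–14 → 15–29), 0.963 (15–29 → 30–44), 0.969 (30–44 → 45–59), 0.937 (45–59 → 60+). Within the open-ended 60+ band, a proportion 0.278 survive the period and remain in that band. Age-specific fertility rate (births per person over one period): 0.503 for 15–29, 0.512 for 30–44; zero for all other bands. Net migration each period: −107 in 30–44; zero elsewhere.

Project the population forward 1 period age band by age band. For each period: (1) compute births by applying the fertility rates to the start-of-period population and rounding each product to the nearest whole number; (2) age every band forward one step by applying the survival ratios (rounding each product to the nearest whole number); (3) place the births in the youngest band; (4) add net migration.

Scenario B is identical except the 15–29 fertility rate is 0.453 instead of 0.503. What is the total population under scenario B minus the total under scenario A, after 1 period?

-40

Period 1.
Births: 800 × 0.503 = 402, 910 × 0.512 = 466 ⇒ total 868
15–29: 1490 × 0.957 = 1426
30–44: 800 × 0.963 = 770
45–59: 910 × 0.969 = 882
60+: 1360 × 0.937 + 430 × 0.278 = 1274 + 120 = 1394
Net migration: 30–44 − 107 → 663
→ [868, 1426, 663, 882, 1394]
Scenario A total after 1 period: 5233
Scenario B projection —
Period 1.
Births: 800 × 0.453 = 362, 910 × 0.512 = 466 ⇒ total 828
15–29: 1490 × 0.957 = 1426
30–44: 800 × 0.963 = 770
45–59: 910 × 0.969 = 882
60+: 1360 × 0.937 + 430 × 0.278 = 1274 + 120 = 1394
Net migration: 30–44 − 107 → 663
→ [828, 1426, 663, 882, 1394]
Scenario B total after 1 period: 5193
Difference B − A = 5193 − 5233 = -40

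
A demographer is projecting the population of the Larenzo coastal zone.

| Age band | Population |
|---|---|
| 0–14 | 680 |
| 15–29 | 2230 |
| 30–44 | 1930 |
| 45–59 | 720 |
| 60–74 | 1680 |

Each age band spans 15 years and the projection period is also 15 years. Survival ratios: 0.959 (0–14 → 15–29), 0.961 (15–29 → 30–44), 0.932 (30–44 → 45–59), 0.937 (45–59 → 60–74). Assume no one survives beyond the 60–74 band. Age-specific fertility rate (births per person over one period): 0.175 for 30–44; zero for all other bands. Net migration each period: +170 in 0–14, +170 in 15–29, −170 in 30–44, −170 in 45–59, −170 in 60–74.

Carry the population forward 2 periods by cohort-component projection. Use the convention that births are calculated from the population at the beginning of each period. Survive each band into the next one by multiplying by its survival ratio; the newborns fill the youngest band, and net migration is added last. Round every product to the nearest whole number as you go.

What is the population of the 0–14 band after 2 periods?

515

After projecting period 1:
Births: 1930 * 0.175 = 338
15–29: 680 * 0.959 = 652
30–44: 2230 * 0.961 = 2143
45–59: 1930 * 0.932 = 1799
60–74: 720 * 0.937 = 675
Net migration: 0–14 + 170 → 508; 15–29 + 170 → 822; 30–44 − 170 → 1973; 45–59 − 170 → 1629; 60–74 − 170 → 505
Giving 508 / 822 / 1973 / 1629 / 505.
After projecting period 2:
Births: 1973 * 0.175 = 345
15–29: 508 * 0.959 = 487
30–44: 822 * 0.961 = 790
45–59: 1973 * 0.932 = 1839
60–74: 1629 * 0.937 = 1526
Net migration: 0–14 + 170 → 515; 15–29 + 170 → 657; 30–44 − 170 → 620; 45–59 − 170 → 1669; 60–74 − 170 → 1356
Giving 515 / 657 / 620 / 1669 / 1356.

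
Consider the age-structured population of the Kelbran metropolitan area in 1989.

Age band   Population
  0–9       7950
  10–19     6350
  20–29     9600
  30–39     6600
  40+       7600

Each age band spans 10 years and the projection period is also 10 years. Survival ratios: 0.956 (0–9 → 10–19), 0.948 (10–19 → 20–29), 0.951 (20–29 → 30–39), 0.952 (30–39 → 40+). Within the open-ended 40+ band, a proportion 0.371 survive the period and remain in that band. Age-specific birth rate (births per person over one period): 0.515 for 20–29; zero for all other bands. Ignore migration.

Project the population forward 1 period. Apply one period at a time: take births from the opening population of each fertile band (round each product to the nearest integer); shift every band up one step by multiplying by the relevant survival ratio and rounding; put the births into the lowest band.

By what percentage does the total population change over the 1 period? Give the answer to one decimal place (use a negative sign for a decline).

-3.4

Numbering the groups 1..5 from youngest to oldest:
Period 1.
Births: 9600 * 0.515 = 4944
Group 2: 7950 * 0.956 = 7600
Group 3: 6350 * 0.948 = 6020
Group 4: 9600 * 0.951 = 9130
Group 5: 6600 * 0.952 + 7600 * 0.371 = 6283 + 2820 = 9103
End of period: [4944, 7600, 6020, 9130, 9103]
Total: 38100 → 36797; change = -1303; percentage change = -3.4%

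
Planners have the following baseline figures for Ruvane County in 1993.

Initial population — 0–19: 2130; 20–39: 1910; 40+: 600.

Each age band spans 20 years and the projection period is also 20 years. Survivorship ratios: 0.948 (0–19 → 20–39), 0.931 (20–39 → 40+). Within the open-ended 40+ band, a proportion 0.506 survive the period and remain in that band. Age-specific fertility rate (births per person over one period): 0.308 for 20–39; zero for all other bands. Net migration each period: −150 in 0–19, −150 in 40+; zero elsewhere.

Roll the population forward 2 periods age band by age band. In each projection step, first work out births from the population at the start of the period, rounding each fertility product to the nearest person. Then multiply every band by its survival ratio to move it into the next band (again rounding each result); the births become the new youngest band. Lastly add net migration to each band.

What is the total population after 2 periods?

After projecting period 1:
Births: 1910 * 0.308 = 588
20–39: 2130 * 0.948 = 2019
40+: 1910 * 0.931 + 600 * 0.506 = 1778 + 304 = 2082
Net migration: 0–19 − 150 → 438; 40+ − 150 → 1932
Giving 438 / 2019 / 1932.
After projecting period 2:
Births: 2019 * 0.308 = 622
20–39: 438 * 0.948 = 415
40+: 2019 * 0.931 + 1932 * 0.506 = 1880 + 978 = 2858
Net migration: 0–19 − 150 → 472; 40+ − 150 → 2708
Giving 472 / 415 / 2708.
Total after period 2: 472 + 415 + 2708 = 3595

3595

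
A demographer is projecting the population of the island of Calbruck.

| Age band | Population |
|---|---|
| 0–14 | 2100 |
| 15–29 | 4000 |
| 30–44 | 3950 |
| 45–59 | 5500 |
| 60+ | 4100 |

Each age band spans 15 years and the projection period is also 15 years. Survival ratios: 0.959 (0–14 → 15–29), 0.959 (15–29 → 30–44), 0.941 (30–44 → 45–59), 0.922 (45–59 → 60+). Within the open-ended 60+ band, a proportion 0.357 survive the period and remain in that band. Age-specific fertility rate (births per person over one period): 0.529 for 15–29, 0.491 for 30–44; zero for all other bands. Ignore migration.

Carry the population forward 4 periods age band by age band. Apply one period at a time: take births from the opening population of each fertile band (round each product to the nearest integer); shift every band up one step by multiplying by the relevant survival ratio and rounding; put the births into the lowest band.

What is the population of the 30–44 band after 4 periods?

2711

Period 1.
Births: 4000 × 0.529 = 2116, 3950 × 0.491 = 1939 → 4055
15–29: 2100 × 0.959 = 2014
30–44: 4000 × 0.959 = 3836
45–59: 3950 × 0.941 = 3717
60+: 5500 × 0.922 + 4100 × 0.357 = 5071 + 1464 = 6535
→ [4055, 2014, 3836, 3717, 6535]
Period 2.
Births: 2014 × 0.529 = 1065, 3836 × 0.491 = 1883 → 2948
15–29: 4055 × 0.959 = 3889
30–44: 2014 × 0.959 = 1931
45–59: 3836 × 0.941 = 3610
60+: 3717 × 0.922 + 6535 × 0.357 = 3427 + 2333 = 5760
→ [2948, 3889, 1931, 3610, 5760]
Period 3.
Births: 3889 × 0.529 = 2057, 1931 × 0.491 = 948 → 3005
15–29: 2948 × 0.959 = 2827
30–44: 3889 × 0.959 = 3730
45–59: 1931 × 0.941 = 1817
60+: 3610 × 0.922 + 5760 × 0.357 = 3328 + 2056 = 5384
→ [3005, 2827, 3730, 1817, 5384]
Period 4.
Births: 2827 × 0.529 = 1495, 3730 × 0.491 = 1831 → 3326
15–29: 3005 × 0.959 = 2882
30–44: 2827 × 0.959 = 2711
45–59: 3730 × 0.941 = 3510
60+: 1817 × 0.922 + 5384 × 0.357 = 1675 + 1922 = 3597
→ [3326, 2882, 2711, 3510, 3597]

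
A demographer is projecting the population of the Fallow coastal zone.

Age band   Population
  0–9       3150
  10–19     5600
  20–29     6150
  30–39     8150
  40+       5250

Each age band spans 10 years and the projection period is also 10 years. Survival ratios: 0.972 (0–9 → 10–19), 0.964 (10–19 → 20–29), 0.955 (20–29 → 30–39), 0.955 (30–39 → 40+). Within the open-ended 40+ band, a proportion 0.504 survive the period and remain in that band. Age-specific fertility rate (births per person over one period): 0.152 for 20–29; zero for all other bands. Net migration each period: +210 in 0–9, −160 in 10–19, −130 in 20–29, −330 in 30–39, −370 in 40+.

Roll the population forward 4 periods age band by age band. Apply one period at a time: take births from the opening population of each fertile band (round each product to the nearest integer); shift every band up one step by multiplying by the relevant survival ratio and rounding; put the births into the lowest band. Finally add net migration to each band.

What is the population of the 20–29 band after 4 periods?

[period 1]
Births: 6150 * 0.152 = 935
10–19: 3150 * 0.972 = 3062
20–29: 5600 * 0.964 = 5398
30–39: 6150 * 0.955 = 5873
40+: 8150 * 0.955 + 5250 * 0.504 = 7783 + 2646 = 10429
Net migration: 0–9 + 210 → 1145; 10–19 − 160 → 2902; 20–29 − 130 → 5268; 30–39 − 330 → 5543; 40+ − 370 → 10059
Population now: 0–9=1145, 10–19=2902, 20–29=5268, 30–39=5543, 40+=10059
[period 2]
Births: 5268 * 0.152 = 801
10–19: 1145 * 0.972 = 1113
20–29: 2902 * 0.964 = 2798
30–39: 5268 * 0.955 = 5031
40+: 5543 * 0.955 + 10059 * 0.504 = 5294 + 5070 = 10364
Net migration: 0–9 + 210 → 1011; 10–19 − 160 → 953; 20–29 − 130 → 2668; 30–39 − 330 → 4701; 40+ − 370 → 9994
Population now: 0–9=1011, 10–19=953, 20–29=2668, 30–39=4701, 40+=9994
[period 3]
Births: 2668 * 0.152 = 406
10–19: 1011 * 0.972 = 983
20–29: 953 * 0.964 = 919
30–39: 2668 * 0.955 = 2548
40+: 4701 * 0.955 + 9994 * 0.504 = 4489 + 5037 = 9526
Net migration: 0–9 + 210 → 616; 10–19 − 160 → 823; 20–29 − 130 → 789; 30–39 − 330 → 2218; 40+ − 370 → 9156
Population now: 0–9=616, 10–19=823, 20–29=789, 30–39=2218, 40+=9156
[period 4]
Births: 789 * 0.152 = 120
10–19: 616 * 0.972 = 599
20–29: 823 * 0.964 = 793
30–39: 789 * 0.955 = 753
40+: 2218 * 0.955 + 9156 * 0.504 = 2118 + 4615 = 6733
Net migration: 0–9 + 210 → 330; 10–19 − 160 → 439; 20–29 − 130 → 663; 30–39 − 330 → 423; 40+ − 370 → 6363
Population now: 0–9=330, 10–19=439, 20–29=663, 30–39=423, 40+=6363

663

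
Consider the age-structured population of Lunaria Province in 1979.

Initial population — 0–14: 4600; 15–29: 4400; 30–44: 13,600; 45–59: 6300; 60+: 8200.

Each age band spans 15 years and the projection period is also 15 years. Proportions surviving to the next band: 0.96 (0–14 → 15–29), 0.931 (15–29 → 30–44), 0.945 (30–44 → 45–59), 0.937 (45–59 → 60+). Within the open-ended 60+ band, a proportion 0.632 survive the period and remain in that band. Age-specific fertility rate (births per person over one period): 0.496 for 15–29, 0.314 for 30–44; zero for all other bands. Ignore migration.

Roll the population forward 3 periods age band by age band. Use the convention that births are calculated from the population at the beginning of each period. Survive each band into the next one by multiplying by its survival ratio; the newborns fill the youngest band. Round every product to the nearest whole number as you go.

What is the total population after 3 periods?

Period 1.
Births: 4400 × 0.496 = 2182  |  13600 × 0.314 = 4270 → total 6452
15–29: 4600 × 0.96 = 4416
30–44: 4400 × 0.931 = 4096
45–59: 13600 × 0.945 = 12852
60+: 6300 × 0.937 + 8200 × 0.632 = 5903 + 5182 = 11085
→ [6452, 4416, 4096, 12852, 11085]
Period 2.
Births: 4416 × 0.496 = 2190  |  4096 × 0.314 = 1286 → total 3476
15–29: 6452 × 0.96 = 6194
30–44: 4416 × 0.931 = 4111
45–59: 4096 × 0.945 = 3871
60+: 12852 × 0.937 + 11085 × 0.632 = 12042 + 7006 = 19048
→ [3476, 6194, 4111, 3871, 19048]
Period 3.
Births: 6194 × 0.496 = 3072  |  4111 × 0.314 = 1291 → total 4363
15–29: 3476 × 0.96 = 3337
30–44: 6194 × 0.931 = 5767
45–59: 4111 × 0.945 = 3885
60+: 3871 × 0.937 + 19048 × 0.632 = 3627 + 12038 = 15665
→ [4363, 3337, 5767, 3885, 15665]
Total after period 3: 4363 + 3337 + 5767 + 3885 + 15665 = 33017

33017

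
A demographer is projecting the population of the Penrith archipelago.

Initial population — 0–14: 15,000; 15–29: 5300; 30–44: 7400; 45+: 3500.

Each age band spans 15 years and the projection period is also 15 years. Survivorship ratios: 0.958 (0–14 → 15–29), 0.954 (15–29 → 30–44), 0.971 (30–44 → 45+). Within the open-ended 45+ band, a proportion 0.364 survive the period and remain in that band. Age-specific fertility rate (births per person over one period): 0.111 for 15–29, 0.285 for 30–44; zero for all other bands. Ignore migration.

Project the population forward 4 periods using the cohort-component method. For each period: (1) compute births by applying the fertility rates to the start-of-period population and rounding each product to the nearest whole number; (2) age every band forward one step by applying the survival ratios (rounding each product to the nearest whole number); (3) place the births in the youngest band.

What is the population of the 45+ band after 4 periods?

8298

After projecting period 1:
Births: 5300 × 0.111 = 588 ; 7400 × 0.285 = 2109 → total 2697
15–29: 15000 × 0.958 = 14370
30–44: 5300 × 0.954 = 5056
45+: 7400 × 0.971 + 3500 × 0.364 = 7185 + 1274 = 8459
Population now: 0–14=2697, 15–29=14370, 30–44=5056, 45+=8459
After projecting period 2:
Births: 14370 × 0.111 = 1595 ; 5056 × 0.285 = 1441 → total 3036
15–29: 2697 × 0.958 = 2584
30–44: 14370 × 0.954 = 13709
45+: 5056 × 0.971 + 8459 × 0.364 = 4909 + 3079 = 7988
Population now: 0–14=3036, 15–29=2584, 30–44=13709, 45+=7988
After projecting period 3:
Births: 2584 × 0.111 = 287 ; 13709 × 0.285 = 3907 → total 4194
15–29: 3036 × 0.958 = 2908
30–44: 2584 × 0.954 = 2465
45+: 13709 × 0.971 + 7988 × 0.364 = 13311 + 2908 = 16219
Population now: 0–14=4194, 15–29=2908, 30–44=2465, 45+=16219
After projecting period 4:
Births: 2908 × 0.111 = 323 ; 2465 × 0.285 = 703 → total 1026
15–29: 4194 × 0.958 = 4018
30–44: 2908 × 0.954 = 2774
45+: 2465 × 0.971 + 16219 × 0.364 = 2394 + 5904 = 8298
Population now: 0–14=1026, 15–29=4018, 30–44=2774, 45+=8298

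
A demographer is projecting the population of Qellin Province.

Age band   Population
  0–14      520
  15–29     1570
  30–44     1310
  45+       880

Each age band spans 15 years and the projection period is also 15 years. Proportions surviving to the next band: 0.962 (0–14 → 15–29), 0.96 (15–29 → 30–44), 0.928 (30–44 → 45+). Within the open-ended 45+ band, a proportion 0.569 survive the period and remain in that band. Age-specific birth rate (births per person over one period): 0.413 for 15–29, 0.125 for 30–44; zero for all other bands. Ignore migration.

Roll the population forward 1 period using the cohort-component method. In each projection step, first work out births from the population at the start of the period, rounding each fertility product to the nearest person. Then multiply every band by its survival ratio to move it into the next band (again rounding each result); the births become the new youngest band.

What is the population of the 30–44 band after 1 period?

1507

Call the groups 1 to 4, youngest first.
[period 1]
Births: 1570 × 0.413 = 648  |  1310 × 0.125 = 164 → total 812
Group 2: 520 × 0.962 = 500
Group 3: 1570 × 0.96 = 1507
Group 4: 1310 × 0.928 + 880 × 0.569 = 1216 + 501 = 1717
End of period: [812, 500, 1507, 1717]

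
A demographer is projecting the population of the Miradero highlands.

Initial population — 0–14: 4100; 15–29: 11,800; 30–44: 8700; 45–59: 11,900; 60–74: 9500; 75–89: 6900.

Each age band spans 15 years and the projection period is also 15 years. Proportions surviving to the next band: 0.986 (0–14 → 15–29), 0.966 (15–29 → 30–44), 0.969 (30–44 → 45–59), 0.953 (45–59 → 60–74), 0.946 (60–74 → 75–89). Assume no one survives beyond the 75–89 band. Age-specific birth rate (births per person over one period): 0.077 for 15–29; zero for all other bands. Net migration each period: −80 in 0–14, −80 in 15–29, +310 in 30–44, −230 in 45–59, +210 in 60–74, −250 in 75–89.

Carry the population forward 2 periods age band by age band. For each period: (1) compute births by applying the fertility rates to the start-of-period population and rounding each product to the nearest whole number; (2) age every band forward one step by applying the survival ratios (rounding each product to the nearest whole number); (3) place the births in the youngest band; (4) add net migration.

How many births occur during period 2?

— Period 1 —
Births: 11800 × 0.077 = 909
15–29: 4100 × 0.986 = 4043
30–44: 11800 × 0.966 = 11399
45–59: 8700 × 0.969 = 8430
60–74: 11900 × 0.953 = 11341
75–89: 9500 × 0.946 = 8987
Net migration: 0–14 − 80 → 829; 15–29 − 80 → 3963; 30–44 + 310 → 11709; 45–59 − 230 → 8200; 60–74 + 210 → 11551; 75–89 − 250 → 8737
Giving 829 / 3963 / 11709 / 8200 / 11551 / 8737.
— Period 2 —
Births: 3963 × 0.077 = 305
15–29: 829 × 0.986 = 817
30–44: 3963 × 0.966 = 3828
45–59: 11709 × 0.969 = 11346
60–74: 8200 × 0.953 = 7815
75–89: 11551 × 0.946 = 10927
Net migration: 0–14 − 80 → 225; 15–29 − 80 → 737; 30–44 + 310 → 4138; 45–59 − 230 → 11116; 60–74 + 210 → 8025; 75–89 − 250 → 10677
Giving 225 / 737 / 4138 / 11116 / 8025 / 10677.

305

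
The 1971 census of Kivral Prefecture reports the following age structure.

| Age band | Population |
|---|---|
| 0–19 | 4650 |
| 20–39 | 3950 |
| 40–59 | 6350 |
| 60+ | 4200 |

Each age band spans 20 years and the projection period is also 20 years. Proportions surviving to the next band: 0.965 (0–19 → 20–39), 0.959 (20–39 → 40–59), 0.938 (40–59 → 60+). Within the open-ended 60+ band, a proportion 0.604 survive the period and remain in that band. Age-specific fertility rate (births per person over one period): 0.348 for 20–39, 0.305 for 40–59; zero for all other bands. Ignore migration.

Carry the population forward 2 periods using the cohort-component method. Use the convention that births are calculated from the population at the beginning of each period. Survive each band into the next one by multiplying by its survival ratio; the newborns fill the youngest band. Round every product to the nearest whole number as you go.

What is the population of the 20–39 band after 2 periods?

3196

Numbering the bands 1..4 from youngest to oldest:
Period 1.
Births: 3950 × 0.348 = 1375, 6350 × 0.305 = 1937 → total 3312
Band 2: 4650 × 0.965 = 4487
Band 3: 3950 × 0.959 = 3788
Band 4: 6350 × 0.938 + 4200 × 0.604 = 5956 + 2537 = 8493
Population now: 0–19=3312, 20–39=4487, 40–59=3788, 60+=8493
Period 2.
Births: 4487 × 0.348 = 1561, 3788 × 0.305 = 1155 → total 2716
Band 2: 3312 × 0.965 = 3196
Band 3: 4487 × 0.959 = 4303
Band 4: 3788 × 0.938 + 8493 × 0.604 = 3553 + 5130 = 8683
Population now: 0–19=2716, 20–39=3196, 40–59=4303, 60+=8683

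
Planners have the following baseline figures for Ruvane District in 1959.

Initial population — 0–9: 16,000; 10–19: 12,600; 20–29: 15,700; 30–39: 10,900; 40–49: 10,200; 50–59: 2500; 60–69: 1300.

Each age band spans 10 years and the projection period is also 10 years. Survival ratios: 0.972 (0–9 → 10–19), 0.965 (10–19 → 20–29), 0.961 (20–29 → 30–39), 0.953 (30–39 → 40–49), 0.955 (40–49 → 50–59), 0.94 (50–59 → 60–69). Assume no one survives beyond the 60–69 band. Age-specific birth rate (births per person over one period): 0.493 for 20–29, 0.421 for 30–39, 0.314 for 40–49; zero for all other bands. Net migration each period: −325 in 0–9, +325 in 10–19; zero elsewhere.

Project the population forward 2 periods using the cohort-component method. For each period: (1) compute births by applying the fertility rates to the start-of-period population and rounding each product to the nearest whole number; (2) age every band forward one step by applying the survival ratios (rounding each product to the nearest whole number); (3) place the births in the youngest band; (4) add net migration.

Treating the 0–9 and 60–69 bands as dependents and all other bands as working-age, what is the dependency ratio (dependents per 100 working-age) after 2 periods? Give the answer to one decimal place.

36.8

Period 1.
Births: 15700 × 0.493 = 7740  |  10900 × 0.421 = 4589  |  10200 × 0.314 = 3203 ⇒ total 15532
10–19: 16000 × 0.972 = 15552
20–29: 12600 × 0.965 = 12159
30–39: 15700 × 0.961 = 15088
40–49: 10900 × 0.953 = 10388
50–59: 10200 × 0.955 = 9741
60–69: 2500 × 0.94 = 2350
Net migration: 0–9 − 325 → 15207; 10–19 + 325 → 15877
Population now: 0–9=15207, 10–19=15877, 20–29=12159, 30–39=15088, 40–49=10388, 50–59=9741, 60–69=2350
Period 2.
Births: 12159 × 0.493 = 5994  |  15088 × 0.421 = 6352  |  10388 × 0.314 = 3262 ⇒ total 15608
10–19: 15207 × 0.972 = 14781
20–29: 15877 × 0.965 = 15321
30–39: 12159 × 0.961 = 11685
40–49: 15088 × 0.953 = 14379
50–59: 10388 × 0.955 = 9921
60–69: 9741 × 0.94 = 9157
Net migration: 0–9 − 325 → 15283; 10–19 + 325 → 15106
Population now: 0–9=15283, 10–19=15106, 20–29=15321, 30–39=11685, 40–49=14379, 50–59=9921, 60–69=9157
Dependents (band 0–9 + band 60–69) = 15283 + 9157 = 24440; working-age = 66412; ratio = 24440/66412 × 100 = 36.8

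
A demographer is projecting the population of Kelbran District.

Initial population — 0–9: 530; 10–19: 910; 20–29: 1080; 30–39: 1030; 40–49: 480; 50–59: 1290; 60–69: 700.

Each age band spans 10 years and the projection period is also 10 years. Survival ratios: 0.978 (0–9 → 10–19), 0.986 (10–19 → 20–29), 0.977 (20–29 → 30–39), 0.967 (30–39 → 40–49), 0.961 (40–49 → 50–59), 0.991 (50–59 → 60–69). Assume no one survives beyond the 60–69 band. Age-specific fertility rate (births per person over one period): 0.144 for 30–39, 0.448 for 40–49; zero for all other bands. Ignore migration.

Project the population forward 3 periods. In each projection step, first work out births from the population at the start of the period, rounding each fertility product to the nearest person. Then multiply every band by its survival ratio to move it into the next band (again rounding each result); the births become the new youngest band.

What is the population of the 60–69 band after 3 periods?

948

Period 1.
Births: 1030 × 0.144 = 148  |  480 × 0.448 = 215 → 363
10–19: 530 × 0.978 = 518
20–29: 910 × 0.986 = 897
30–39: 1080 × 0.977 = 1055
40–49: 1030 × 0.967 = 996
50–59: 480 × 0.961 = 461
60–69: 1290 × 0.991 = 1278
→ [363, 518, 897, 1055, 996, 461, 1278]
Period 2.
Births: 1055 × 0.144 = 152  |  996 × 0.448 = 446 → 598
10–19: 363 × 0.978 = 355
20–29: 518 × 0.986 = 511
30–39: 897 × 0.977 = 876
40–49: 1055 × 0.967 = 1020
50–59: 996 × 0.961 = 957
60–69: 461 × 0.991 = 457
→ [598, 355, 511, 876, 1020, 957, 457]
Period 3.
Births: 876 × 0.144 = 126  |  1020 × 0.448 = 457 → 583
10–19: 598 × 0.978 = 585
20–29: 355 × 0.986 = 350
30–39: 511 × 0.977 = 499
40–49: 876 × 0.967 = 847
50–59: 1020 × 0.961 = 980
60–69: 957 × 0.991 = 948
→ [583, 585, 350, 499, 847, 980, 948]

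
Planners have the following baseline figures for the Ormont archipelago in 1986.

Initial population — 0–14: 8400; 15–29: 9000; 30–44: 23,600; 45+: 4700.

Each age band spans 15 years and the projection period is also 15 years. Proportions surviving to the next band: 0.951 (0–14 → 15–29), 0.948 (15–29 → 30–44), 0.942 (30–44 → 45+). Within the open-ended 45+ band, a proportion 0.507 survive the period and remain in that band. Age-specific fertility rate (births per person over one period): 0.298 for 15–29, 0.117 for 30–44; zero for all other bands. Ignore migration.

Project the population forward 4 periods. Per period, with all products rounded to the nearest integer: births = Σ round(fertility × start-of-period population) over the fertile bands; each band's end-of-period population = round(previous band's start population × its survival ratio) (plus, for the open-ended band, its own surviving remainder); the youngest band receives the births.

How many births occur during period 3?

2428

Numbering the bands 1..4 from youngest to oldest:
— Period 1 —
Births: 9000 * 0.298 = 2682  |  23600 * 0.117 = 2761 — total 5443
Band 2: 8400 * 0.951 = 7988
Band 3: 9000 * 0.948 = 8532
Band 4: 23600 * 0.942 + 4700 * 0.507 = 22231 + 2383 = 24614
Population now: 0–14=5443, 15–29=7988, 30–44=8532, 45+=24614
— Period 2 —
Births: 7988 * 0.298 = 2380  |  8532 * 0.117 = 998 — total 3378
Band 2: 5443 * 0.951 = 5176
Band 3: 7988 * 0.948 = 7573
Band 4: 8532 * 0.942 + 24614 * 0.507 = 8037 + 12479 = 20516
Population now: 0–14=3378, 15–29=5176, 30–44=7573, 45+=20516
— Period 3 —
Births: 5176 * 0.298 = 1542  |  7573 * 0.117 = 886 — total 2428
Band 2: 3378 * 0.951 = 3212
Band 3: 5176 * 0.948 = 4907
Band 4: 7573 * 0.942 + 20516 * 0.507 = 7134 + 10402 = 17536
Population now: 0–14=2428, 15–29=3212, 30–44=4907, 45+=17536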